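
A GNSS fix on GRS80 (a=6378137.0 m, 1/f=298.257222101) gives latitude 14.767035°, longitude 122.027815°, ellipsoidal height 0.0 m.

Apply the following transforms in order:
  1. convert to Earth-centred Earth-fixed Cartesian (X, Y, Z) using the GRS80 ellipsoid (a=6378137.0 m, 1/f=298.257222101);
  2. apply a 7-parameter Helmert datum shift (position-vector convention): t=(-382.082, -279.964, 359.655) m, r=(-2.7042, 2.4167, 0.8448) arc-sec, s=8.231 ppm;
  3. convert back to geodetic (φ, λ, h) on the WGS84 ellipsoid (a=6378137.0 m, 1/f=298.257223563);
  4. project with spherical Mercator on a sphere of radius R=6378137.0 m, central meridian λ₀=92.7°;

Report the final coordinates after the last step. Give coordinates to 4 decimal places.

start: φ=14.767035°, λ=122.027815°, h=0.000 m
→ ECEF (a=6378137.000, f=1/298.257222101): X=-3271510.5642, Y=5229860.0214, Z=1615187.9643
→ Helmert 7p (PV): X=-3271922.0696, Y=5229630.8809, Z=1615530.6791
→ geod (Bowring, a=6378137.000): φ=14.76997477°, λ=122.03218396°, h=110.5592 m
→ merc (R=6378137.0, λ₀=92.7°): E=3265243.7826, N=1662704.7329

E=3265243.7826 m, N=1662704.7329 m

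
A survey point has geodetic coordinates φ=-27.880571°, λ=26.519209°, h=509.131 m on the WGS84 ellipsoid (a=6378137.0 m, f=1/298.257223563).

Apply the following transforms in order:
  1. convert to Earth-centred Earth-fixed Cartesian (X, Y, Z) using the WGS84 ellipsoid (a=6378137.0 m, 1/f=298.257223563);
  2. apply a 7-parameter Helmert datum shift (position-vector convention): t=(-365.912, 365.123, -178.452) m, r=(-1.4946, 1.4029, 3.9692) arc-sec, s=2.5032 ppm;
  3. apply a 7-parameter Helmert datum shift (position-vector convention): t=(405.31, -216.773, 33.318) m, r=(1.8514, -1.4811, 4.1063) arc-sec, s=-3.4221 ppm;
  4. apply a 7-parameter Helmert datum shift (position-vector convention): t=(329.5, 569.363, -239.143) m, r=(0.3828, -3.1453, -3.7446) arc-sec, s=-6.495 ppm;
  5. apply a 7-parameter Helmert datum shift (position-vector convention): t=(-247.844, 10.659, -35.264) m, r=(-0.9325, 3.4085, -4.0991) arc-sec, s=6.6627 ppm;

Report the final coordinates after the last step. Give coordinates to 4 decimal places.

X=5048819.2956 m, Y=2520035.8221 m, Z=-2965475.3435 m

start: φ=-27.880571°, λ=26.519209°, h=509.131 m
→ ECEF (a=6378137.000, f=1/298.257223563): X=5048707.5085, Y=2519306.4532, Z=-2965051.1355
→ Helmert 7p (PV): X=5048285.5881, Y=2519753.5513, Z=-2965289.6033
→ Helmert 7p (PV): X=5048644.7519, Y=2519655.2717, Z=-2965187.2714
→ Helmert 7p (PV): X=5049032.4187, Y=2520122.1183, Z=-2965325.4939
→ Helmert 7p (PV): X=5048819.2956, Y=2520035.8221, Z=-2965475.3435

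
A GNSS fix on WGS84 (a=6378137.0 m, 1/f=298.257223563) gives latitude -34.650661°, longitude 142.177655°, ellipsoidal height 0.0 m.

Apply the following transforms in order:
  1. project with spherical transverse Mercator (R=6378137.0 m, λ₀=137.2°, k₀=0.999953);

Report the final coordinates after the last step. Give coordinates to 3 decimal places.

start: φ=-34.650661°, λ=142.177655°, h=0.000 m
→ tm (R=6378137.0, λ₀=137.2°): E=456010.6194, N=-3868391.7741

E=456010.619 m, N=-3868391.774 m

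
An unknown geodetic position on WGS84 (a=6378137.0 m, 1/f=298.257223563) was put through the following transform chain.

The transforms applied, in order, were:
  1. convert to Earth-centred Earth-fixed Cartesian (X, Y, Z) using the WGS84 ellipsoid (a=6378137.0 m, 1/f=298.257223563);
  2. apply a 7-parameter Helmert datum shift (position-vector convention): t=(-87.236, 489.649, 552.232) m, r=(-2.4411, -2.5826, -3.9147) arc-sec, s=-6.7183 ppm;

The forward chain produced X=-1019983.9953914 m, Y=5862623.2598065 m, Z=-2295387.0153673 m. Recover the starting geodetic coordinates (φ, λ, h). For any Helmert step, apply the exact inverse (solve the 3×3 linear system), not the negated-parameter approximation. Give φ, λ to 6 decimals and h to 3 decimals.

φ=-21.228317°, λ=99.870872°, h=2473.759 m

start: X=-1019983.9954, Y=5862623.2598, Z=-2295387.0154 m
→ Helmert⁻¹: X=-1020043.6159, Y=5862180.8064, Z=-2295872.5229
→ geod (Bowring, a=6378137.000): φ=-21.22831700°, λ=99.87087200°, h=2473.7590 m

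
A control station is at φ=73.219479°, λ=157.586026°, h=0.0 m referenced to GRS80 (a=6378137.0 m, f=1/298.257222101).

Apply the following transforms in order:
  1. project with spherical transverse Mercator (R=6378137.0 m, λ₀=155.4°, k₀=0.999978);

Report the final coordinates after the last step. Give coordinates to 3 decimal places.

E=70240.154 m, N=8151858.874 m

start: φ=73.219479°, λ=157.586026°, h=0.000 m
→ tm (R=6378137.0, λ₀=155.4°): E=70240.1538, N=8151858.8739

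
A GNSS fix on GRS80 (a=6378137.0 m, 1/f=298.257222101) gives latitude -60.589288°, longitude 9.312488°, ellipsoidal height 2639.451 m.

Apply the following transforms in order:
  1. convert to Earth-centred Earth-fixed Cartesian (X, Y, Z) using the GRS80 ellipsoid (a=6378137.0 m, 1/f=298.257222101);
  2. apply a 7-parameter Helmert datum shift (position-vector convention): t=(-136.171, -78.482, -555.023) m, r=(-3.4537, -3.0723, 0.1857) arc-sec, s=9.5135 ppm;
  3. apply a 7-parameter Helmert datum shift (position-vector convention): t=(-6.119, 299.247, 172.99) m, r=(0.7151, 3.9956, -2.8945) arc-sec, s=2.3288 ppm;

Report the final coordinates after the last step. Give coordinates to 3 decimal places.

X=3099846.898 m, Y=508446.037 m, Z=-5535780.074 m

start: φ=-60.589288°, λ=9.312488°, h=2639.451 m
→ ECEF (a=6378137.000, f=1/298.257222101): X=3099970.5919, Y=508333.4553, Z=-5535311.8632
→ Helmert 7p (PV): X=3099945.9037, Y=508169.9160, Z=-5535881.8837
→ Helmert 7p (PV): X=3099846.8980, Y=508446.0374, Z=-5535780.0737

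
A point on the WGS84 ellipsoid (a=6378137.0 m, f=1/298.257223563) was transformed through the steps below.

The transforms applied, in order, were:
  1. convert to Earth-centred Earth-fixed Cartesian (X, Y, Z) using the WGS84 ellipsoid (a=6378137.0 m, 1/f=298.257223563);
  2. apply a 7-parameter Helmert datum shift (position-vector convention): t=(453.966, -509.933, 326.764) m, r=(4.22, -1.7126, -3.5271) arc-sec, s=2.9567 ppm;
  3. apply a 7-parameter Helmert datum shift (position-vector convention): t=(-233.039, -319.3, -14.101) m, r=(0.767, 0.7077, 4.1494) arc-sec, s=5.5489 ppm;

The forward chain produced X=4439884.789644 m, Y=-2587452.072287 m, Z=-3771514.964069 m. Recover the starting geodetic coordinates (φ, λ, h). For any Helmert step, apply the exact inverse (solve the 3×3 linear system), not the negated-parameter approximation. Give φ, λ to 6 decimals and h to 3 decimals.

φ=-36.464630°, λ=-30.226952°, h=3324.592 m

start: X=4439884.7896, Y=-2587452.0723, Z=-3771514.9641 m
→ Helmert⁻¹: X=4440054.0842, Y=-2587221.7608, Z=-3771455.0809
→ Helmert⁻¹: X=4439599.9074, Y=-2586705.4300, Z=-3771754.6328
→ geod (Bowring, a=6378137.000): φ=-36.46463000°, λ=-30.22695200°, h=3324.5920 m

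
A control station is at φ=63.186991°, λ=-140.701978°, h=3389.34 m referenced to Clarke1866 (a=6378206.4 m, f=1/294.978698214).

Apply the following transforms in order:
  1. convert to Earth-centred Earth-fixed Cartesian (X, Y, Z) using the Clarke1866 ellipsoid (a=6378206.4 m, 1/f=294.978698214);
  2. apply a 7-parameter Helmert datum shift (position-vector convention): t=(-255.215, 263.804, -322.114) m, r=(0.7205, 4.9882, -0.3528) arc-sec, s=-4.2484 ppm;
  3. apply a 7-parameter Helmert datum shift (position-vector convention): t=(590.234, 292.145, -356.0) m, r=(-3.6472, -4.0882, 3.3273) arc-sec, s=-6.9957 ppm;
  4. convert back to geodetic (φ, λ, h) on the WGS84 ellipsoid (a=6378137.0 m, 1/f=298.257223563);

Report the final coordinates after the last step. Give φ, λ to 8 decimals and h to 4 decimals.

φ=63.18812708°, λ=-140.70640604°, h=2317.0389 m

start: φ=63.186991°, λ=-140.701978°, h=3389.340 m
→ ECEF (a=6378206.400, f=1/294.978698214): X=-2233674.4882, Y=-1828112.6164, Z=5672241.4201
→ Helmert 7p (PV): X=-2233786.1665, Y=-1827857.0388, Z=5671942.8402
→ Helmert 7p (PV): X=-2233263.2383, Y=-1827487.8488, Z=5671535.2075
→ geod (Bowring, a=6378137.000): φ=63.18812708°, λ=-140.70640604°, h=2317.0389 m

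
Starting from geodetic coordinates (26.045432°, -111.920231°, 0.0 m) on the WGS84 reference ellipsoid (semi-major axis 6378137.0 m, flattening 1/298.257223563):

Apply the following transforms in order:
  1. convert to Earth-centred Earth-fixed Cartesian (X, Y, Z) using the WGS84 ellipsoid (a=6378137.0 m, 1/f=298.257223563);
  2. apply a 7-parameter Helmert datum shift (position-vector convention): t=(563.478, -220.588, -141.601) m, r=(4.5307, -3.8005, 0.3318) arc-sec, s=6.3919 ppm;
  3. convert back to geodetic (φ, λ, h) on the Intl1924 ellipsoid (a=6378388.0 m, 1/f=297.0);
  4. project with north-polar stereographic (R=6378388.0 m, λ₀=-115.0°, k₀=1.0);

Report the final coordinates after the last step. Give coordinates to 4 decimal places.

start: φ=26.045432°, λ=-111.920231°, h=0.000 m
→ ECEF (a=6378137.000, f=1/298.257223563): X=-2140633.0155, Y=-5319563.5595, Z=2783585.0034
→ Helmert 7p (PV): X=-2140125.9518, Y=-5319882.7362, Z=2783304.9053
→ geod (Bowring, a=6378388.000): φ=26.04338640°, λ=-111.91434019°, h=-260.4272 m
→ stereo (R=6378388.0, λ₀=-115.0°): E=428725.8299, N=-7953056.8003

E=428725.8299 m, N=-7953056.8003 m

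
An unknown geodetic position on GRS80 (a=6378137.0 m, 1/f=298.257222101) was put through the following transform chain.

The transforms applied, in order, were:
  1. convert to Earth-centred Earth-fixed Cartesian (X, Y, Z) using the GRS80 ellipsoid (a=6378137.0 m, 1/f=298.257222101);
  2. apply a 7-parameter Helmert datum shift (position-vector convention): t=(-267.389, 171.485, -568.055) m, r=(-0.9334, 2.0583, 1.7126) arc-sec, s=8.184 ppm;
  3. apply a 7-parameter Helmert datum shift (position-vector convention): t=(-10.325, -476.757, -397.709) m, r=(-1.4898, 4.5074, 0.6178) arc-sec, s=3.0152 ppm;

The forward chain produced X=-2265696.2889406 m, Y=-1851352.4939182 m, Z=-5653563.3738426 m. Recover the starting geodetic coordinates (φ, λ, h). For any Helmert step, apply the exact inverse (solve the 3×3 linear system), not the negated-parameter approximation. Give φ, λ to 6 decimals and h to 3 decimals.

start: X=-2265696.2889, Y=-1851352.4939, Z=-5653563.3738 m
→ Helmert⁻¹: X=-2265561.1393, Y=-1850822.5387, Z=-5653211.4957
→ Helmert⁻¹: X=-2265234.1723, Y=-1850934.4876, Z=-5652628.1603
→ geod (Bowring, a=6378137.000): φ=-62.79480300°, λ=-140.74756500°, h=3451.6840 m

φ=-62.794803°, λ=-140.747565°, h=3451.684 m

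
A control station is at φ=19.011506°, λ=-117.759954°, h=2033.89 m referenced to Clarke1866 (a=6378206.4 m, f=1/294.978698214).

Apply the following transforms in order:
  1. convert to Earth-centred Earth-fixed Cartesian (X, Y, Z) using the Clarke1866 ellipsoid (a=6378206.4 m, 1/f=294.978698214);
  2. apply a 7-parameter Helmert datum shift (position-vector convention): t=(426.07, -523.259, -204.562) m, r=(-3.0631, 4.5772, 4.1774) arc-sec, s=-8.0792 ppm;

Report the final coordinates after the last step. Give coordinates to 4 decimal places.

X=-2810022.4217 m, Y=-5340374.5823 m, Z=2065012.8540 m

start: φ=19.011506°, λ=-117.759954°, h=2033.890 m
→ ECEF (a=6378206.400, f=1/294.978698214): X=-2810625.1706, Y=-5339868.2102, Z=2065092.4324
→ Helmert 7p (PV): X=-2810022.4217, Y=-5340374.5823, Z=2065012.8540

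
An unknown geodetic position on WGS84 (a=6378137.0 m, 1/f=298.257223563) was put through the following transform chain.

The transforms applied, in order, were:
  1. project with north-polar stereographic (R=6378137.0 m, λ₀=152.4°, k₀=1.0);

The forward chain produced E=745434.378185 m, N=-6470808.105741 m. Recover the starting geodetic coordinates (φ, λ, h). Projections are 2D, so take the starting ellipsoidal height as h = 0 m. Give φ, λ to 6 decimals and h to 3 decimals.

start: E=745434.3782, N=-6470808.1057 m
→ stereo⁻¹: φ=35.90050600°, λ=158.97148200°

φ=35.900506°, λ=158.971482°, h=0.000 m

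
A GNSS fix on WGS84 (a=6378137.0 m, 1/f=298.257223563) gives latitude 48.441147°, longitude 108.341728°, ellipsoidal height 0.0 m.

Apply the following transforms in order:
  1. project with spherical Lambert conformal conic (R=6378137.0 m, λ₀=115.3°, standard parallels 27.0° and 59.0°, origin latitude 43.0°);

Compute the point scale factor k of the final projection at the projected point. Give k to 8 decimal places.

0.96429024

start: φ=48.441147°, λ=108.341728°, h=0.000 m
→ into lcc (λ₀=115.3°): φ=48.44114700°, λ−λ₀=-6.95827200°
scale k = 0.96429024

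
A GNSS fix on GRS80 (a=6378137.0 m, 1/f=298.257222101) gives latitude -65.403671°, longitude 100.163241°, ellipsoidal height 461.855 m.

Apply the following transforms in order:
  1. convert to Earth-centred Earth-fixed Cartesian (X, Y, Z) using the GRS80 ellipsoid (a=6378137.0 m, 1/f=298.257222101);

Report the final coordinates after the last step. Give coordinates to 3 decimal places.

X=-469770.449 m, Y=2620519.689 m, Z=-5777006.952 m

start: φ=-65.403671°, λ=100.163241°, h=461.855 m
→ ECEF (a=6378137.000, f=1/298.257222101): X=-469770.4491, Y=2620519.6892, Z=-5777006.9525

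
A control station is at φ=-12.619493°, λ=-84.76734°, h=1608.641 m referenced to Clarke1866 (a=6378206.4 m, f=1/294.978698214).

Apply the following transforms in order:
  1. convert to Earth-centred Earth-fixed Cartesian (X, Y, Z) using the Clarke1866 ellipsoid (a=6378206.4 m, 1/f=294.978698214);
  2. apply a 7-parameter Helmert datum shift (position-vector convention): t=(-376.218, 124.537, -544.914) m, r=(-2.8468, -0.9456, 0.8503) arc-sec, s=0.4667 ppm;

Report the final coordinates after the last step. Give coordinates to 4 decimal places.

X=567532.5406 m, Y=-6200646.0871 m, Z=-1385080.7171 m

start: φ=-12.619493°, λ=-84.767340°, h=1608.641 m
→ ECEF (a=6378206.400, f=1/294.978698214): X=567876.5841, Y=-6200750.9610, Z=-1384623.3411
→ Helmert 7p (PV): X=567532.5406, Y=-6200646.0871, Z=-1385080.7171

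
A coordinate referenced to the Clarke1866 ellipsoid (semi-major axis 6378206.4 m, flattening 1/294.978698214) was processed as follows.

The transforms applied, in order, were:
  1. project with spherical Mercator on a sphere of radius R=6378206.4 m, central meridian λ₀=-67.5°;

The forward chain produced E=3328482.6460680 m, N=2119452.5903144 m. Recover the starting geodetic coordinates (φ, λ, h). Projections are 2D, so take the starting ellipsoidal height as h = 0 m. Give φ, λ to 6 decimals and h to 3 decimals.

φ=18.698146°, λ=-37.600057°, h=0.000 m

start: E=3328482.6461, N=2119452.5903 m
→ merc⁻¹: φ=18.69814600°, λ=-37.60005700°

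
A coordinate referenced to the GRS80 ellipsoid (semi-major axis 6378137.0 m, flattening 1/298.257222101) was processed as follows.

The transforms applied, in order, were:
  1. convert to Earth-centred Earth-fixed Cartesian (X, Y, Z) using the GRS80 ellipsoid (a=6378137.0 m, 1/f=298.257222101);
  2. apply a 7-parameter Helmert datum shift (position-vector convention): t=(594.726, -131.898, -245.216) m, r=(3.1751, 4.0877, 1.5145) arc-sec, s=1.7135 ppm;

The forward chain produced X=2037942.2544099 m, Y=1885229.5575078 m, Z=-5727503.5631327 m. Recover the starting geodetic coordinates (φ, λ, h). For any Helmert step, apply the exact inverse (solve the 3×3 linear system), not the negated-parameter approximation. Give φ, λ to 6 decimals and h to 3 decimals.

start: X=2037942.2544, Y=1885229.5575, Z=-5727503.5631 m
→ Helmert⁻¹: X=2037471.3807, Y=1885255.1036, Z=-5727237.1758
→ geod (Bowring, a=6378137.000): φ=-64.29213100°, λ=42.77782700°, h=3685.4390 m

φ=-64.292131°, λ=42.777827°, h=3685.439 m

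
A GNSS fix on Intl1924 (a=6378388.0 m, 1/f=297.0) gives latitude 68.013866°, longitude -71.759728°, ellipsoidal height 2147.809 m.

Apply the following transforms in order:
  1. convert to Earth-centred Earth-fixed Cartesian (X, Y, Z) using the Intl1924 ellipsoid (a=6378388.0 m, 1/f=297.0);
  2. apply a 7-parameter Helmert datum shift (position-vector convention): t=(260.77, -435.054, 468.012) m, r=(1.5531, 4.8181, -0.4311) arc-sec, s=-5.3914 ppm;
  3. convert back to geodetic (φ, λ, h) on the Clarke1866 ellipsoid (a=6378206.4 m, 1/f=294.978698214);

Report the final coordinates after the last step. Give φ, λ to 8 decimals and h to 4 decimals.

start: φ=68.013866°, λ=-71.759728°, h=2147.809 m
→ ECEF (a=6378388.000, f=1/297.0): X=749857.3318, Y=-2275312.7658, Z=5893799.9178
→ Helmert 7p (PV): X=750246.9750, Y=-2275781.4979, Z=5894201.5061
→ geod (Bowring, a=6378206.400): φ=68.01141460°, λ=-71.75438758°, h=3040.0738 m

φ=68.01141460°, λ=-71.75438758°, h=3040.0738 m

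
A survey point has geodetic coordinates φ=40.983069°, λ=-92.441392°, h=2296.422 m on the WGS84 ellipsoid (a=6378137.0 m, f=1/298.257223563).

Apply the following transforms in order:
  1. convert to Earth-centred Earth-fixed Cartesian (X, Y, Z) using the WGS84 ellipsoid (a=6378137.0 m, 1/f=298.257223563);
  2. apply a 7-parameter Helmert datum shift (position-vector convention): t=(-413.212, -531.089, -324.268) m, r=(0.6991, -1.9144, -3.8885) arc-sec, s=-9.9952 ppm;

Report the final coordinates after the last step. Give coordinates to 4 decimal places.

start: φ=40.983069°, λ=-92.441392°, h=2296.422 m
→ ECEF (a=6378137.000, f=1/298.257223563): X=-205471.1993, Y=-4819179.6782, Z=4162510.0512
→ Helmert 7p (PV): X=-206011.8407, Y=-4819672.8330, Z=4162125.9375

X=-206011.8407 m, Y=-4819672.8330 m, Z=4162125.9375 m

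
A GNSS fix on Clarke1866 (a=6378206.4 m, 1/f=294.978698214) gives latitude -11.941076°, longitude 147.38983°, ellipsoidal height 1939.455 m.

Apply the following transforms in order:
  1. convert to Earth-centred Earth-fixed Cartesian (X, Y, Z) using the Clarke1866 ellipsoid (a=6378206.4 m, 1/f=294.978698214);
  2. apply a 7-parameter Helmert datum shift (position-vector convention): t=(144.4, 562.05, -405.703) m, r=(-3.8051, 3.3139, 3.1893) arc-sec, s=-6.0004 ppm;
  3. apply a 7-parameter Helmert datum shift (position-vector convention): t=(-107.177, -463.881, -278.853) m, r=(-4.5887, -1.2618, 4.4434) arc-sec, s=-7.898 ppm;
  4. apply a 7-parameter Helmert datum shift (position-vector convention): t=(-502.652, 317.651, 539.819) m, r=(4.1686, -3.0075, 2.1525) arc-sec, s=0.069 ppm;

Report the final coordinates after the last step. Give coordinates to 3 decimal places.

X=-5259370.638 m, Y=3364566.836 m, Z=-1311565.467 m

start: φ=-11.941076°, λ=147.389830°, h=1939.455 m
→ ECEF (a=6378206.400, f=1/294.978698214): X=-5258824.4051, Y=3364473.8784, Z=-1311345.5782
→ Helmert 7p (PV): X=-5258721.5401, Y=3364910.2368, Z=-1311720.9898
→ Helmert 7p (PV): X=-5258851.6465, Y=3364277.3150, Z=-1312096.5095
→ Helmert 7p (PV): X=-5259370.6383, Y=3364566.8362, Z=-1311565.4673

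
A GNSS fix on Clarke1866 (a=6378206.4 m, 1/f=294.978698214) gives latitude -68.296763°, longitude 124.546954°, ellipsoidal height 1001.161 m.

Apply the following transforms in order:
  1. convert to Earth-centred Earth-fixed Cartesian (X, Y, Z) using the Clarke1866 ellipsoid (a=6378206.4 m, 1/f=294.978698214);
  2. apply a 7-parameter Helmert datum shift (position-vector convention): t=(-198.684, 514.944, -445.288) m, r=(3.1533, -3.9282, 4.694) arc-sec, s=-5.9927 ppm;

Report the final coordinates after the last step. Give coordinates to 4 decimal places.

X=-1341807.3413 m, Y=1949303.3192 m, Z=-5904562.0527 m

start: φ=-68.296763°, λ=124.546954°, h=1001.161 m
→ ECEF (a=6378206.400, f=1/294.978698214): X=-1341684.7909, Y=1948740.3262, Z=-5904156.3865
→ Helmert 7p (PV): X=-1341807.3413, Y=1949303.3192, Z=-5904562.0527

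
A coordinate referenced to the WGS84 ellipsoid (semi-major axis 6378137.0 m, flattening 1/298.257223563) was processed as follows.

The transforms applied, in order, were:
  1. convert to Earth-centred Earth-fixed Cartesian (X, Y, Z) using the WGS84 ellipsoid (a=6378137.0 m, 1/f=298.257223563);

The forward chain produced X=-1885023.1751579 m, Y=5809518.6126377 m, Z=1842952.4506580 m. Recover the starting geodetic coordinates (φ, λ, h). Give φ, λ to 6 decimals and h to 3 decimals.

φ=16.897508°, λ=107.976769°, h=3333.920 m

start: X=-1885023.1752, Y=5809518.6126, Z=1842952.4507 m
→ geod (Bowring, a=6378137.000): φ=16.89750800°, λ=107.97676900°, h=3333.9200 m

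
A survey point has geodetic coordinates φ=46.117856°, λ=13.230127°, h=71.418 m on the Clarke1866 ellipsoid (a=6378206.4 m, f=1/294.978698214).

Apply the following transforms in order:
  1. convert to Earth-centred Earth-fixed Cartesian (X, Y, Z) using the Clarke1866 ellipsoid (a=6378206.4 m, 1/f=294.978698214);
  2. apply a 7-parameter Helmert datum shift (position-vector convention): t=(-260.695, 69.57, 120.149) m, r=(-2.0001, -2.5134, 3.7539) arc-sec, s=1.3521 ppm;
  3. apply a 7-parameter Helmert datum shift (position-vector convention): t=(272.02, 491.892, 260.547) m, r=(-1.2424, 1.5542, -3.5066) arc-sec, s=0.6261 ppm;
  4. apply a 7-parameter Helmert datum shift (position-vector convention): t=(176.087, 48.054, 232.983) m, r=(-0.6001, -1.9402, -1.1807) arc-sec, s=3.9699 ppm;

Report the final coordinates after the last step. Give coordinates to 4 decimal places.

start: φ=46.117856°, λ=13.230127°, h=71.418 m
→ ECEF (a=6378206.400, f=1/294.978698214): X=4311517.5523, Y=1013649.3868, Z=4574185.6014
→ Helmert 7p (PV): X=4311188.5011, Y=1013843.1494, Z=4574354.6432
→ Helmert 7p (PV): X=4311514.9239, Y=1014289.9367, Z=4574579.4628
→ Helmert 7p (PV): X=4311670.9029, Y=1014330.6465, Z=4574868.2113

X=4311670.9029 m, Y=1014330.6465 m, Z=4574868.2113 m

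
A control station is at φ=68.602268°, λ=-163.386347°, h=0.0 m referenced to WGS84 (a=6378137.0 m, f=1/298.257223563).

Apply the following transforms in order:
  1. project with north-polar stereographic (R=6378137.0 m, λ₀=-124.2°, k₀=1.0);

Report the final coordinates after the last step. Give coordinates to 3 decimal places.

start: φ=68.602268°, λ=-163.386347°, h=0.000 m
→ stereo (R=6378137.0, λ₀=-124.2°): E=-1522784.4065, N=-1868026.8010

E=-1522784.407 m, N=-1868026.801 m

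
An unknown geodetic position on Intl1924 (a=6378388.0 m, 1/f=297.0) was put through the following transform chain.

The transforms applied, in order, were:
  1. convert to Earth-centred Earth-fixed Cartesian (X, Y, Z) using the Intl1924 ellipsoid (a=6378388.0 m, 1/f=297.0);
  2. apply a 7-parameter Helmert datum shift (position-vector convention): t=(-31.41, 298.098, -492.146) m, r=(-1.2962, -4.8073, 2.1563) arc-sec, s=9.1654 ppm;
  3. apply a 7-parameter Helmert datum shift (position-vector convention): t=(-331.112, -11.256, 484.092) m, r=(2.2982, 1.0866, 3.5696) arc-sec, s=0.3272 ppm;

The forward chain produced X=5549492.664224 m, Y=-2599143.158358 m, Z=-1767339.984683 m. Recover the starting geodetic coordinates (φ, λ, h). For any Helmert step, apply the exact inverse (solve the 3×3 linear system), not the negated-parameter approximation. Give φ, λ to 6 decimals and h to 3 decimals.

φ=-16.190570°, λ=-25.099147°, h=1404.782 m

start: X=5549492.6642, Y=-2599143.1584, Z=-1767339.9847 m
→ Helmert⁻¹: X=5549786.2906, Y=-2599246.7924, Z=-1767765.3013
→ Helmert⁻¹: X=5549698.4669, Y=-2599567.9749, Z=-1767402.6375
→ geod (Bowring, a=6378388.000): φ=-16.19057000°, λ=-25.09914700°, h=1404.7820 m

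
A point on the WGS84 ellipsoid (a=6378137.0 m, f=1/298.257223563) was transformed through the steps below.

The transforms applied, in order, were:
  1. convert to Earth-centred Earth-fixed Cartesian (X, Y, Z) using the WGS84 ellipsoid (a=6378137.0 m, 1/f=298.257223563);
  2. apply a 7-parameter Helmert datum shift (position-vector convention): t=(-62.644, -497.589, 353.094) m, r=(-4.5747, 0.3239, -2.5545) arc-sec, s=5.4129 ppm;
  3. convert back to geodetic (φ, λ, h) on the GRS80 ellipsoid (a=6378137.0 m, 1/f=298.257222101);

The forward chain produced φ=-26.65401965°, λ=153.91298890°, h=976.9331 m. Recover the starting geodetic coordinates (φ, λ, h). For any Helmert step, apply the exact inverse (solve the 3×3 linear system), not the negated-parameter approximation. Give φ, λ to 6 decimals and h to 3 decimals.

start: φ=-26.654020°, λ=153.912989°, h=976.933 m
→ ECEF (a=6378137.000, f=1/298.257222101): X=-5123869.9413, Y=2508717.7915, Z=-2844444.8446
→ Helmert⁻¹: X=-5123806.1711, Y=2509201.4350, Z=-2844734.9351
→ geod (Bowring, a=6378137.000): φ=-26.65573000°, λ=153.90834500°, h=1245.9750 m

φ=-26.655730°, λ=153.908345°, h=1245.975 m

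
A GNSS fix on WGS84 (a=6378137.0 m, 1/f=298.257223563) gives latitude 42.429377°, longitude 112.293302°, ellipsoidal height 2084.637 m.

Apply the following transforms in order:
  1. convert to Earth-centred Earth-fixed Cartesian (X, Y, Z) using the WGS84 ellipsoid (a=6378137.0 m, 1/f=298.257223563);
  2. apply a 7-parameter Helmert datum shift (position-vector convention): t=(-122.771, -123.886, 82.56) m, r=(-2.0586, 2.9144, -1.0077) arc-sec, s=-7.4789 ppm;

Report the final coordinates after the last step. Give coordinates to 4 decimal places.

X=-1789219.1955 m, Y=4363847.9777 m, Z=4282366.2735 m

start: φ=42.429377°, λ=112.293302°, h=2084.637 m
→ ECEF (a=6378137.000, f=1/298.257223563): X=-1789191.6318, Y=4363953.0213, Z=4282334.0141
→ Helmert 7p (PV): X=-1789219.1955, Y=4363847.9777, Z=4282366.2735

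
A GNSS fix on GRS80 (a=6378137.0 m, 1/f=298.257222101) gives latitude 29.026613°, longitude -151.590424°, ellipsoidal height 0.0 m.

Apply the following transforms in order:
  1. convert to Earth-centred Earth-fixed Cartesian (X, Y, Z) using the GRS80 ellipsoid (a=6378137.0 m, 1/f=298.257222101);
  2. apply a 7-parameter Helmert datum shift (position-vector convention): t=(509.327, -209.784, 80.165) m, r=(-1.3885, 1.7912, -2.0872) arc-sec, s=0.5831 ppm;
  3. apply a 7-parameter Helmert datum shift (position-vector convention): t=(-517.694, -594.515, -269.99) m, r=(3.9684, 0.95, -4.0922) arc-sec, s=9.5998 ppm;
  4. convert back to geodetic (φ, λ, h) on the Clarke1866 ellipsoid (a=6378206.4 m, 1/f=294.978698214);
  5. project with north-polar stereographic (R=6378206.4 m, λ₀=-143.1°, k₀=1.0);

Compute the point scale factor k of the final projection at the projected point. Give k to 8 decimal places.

1.34662029

start: φ=29.026613°, λ=-151.590424°, h=0.000 m
→ ECEF (a=6378137.000, f=1/298.257222101): X=-4909233.4555, Y=-2655473.0916, Z=3076480.7148
→ Helmert 7p (PV): X=-4908727.1458, Y=-2655614.0375, Z=3076623.1812
→ Helmert 7p (PV): X=-4909330.4790, Y=-2656195.8508, Z=3076354.2418
→ geod (Bowring, a=6378206.400): φ=29.02555432°, λ=-151.58437240°, h=300.4264 m
→ into stereo (λ₀=-143.1°): φ=29.02555432°, λ−λ₀=-8.48437240°
scale k = 1.34662029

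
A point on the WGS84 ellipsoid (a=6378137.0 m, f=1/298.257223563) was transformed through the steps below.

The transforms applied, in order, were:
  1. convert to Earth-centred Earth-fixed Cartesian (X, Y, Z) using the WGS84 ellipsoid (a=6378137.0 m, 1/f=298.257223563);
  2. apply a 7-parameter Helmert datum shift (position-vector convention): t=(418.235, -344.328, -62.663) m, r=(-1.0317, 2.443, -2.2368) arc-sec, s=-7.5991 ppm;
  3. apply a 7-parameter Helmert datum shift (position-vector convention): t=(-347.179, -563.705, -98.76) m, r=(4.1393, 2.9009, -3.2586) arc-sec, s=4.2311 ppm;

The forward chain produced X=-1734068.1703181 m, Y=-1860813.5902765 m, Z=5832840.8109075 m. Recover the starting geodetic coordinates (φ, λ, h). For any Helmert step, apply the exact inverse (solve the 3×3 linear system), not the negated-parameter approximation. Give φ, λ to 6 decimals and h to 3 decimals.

φ=66.585158°, λ=-132.998182°, h=3075.160 m

start: X=-1734068.1703, Y=-1860813.5903, Z=5832840.8109 m
→ Helmert⁻¹: X=-1733766.3029, Y=-1860152.3501, Z=5832927.8370
→ Helmert⁻¹: X=-1734246.6334, Y=-1859870.1375, Z=5833004.9826
→ geod (Bowring, a=6378137.000): φ=66.58515800°, λ=-132.99818200°, h=3075.1600 m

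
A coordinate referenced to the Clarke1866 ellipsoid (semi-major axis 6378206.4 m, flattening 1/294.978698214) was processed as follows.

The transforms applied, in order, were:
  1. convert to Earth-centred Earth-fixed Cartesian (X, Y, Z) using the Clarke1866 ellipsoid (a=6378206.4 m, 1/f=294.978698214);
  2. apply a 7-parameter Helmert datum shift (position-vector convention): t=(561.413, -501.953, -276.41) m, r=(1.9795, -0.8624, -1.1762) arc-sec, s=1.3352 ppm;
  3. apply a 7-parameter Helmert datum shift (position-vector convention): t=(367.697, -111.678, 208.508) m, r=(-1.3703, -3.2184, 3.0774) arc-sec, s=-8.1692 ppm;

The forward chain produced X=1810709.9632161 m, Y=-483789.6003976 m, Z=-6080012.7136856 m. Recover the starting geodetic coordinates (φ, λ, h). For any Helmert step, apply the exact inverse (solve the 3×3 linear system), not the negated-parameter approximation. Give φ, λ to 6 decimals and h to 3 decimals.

start: X=1810709.9632, Y=-483789.6004, Z=-6080012.7137 m
→ Helmert⁻¹: X=1810254.9668, Y=-483668.4882, Z=-6080302.3517
→ Helmert⁻¹: X=1809668.4722, Y=-483213.9199, Z=-6080020.7526
→ geod (Bowring, a=6378206.400): φ=-72.98663300°, λ=-14.95020500°, h=3550.9520 m

φ=-72.986633°, λ=-14.950205°, h=3550.952 m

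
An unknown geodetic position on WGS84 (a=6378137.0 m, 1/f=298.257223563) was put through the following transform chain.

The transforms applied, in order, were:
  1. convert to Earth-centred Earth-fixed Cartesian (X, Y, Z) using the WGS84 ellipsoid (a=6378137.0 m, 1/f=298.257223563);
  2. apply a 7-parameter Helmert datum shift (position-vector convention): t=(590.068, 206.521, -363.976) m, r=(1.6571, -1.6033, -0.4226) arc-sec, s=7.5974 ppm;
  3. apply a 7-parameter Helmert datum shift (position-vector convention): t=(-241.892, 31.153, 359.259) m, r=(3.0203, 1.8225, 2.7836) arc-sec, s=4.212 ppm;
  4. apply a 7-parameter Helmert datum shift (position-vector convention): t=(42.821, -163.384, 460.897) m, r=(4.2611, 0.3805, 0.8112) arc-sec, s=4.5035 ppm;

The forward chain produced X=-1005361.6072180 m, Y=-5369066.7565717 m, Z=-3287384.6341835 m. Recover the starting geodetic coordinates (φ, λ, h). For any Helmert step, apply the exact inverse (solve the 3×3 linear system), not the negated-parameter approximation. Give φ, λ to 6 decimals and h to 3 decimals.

start: X=-1005361.6072, Y=-5369066.7566, Z=-3287384.6342 m
→ Helmert⁻¹: X=-1005414.9505, Y=-5368943.1588, Z=-3287721.6654
→ Helmert⁻¹: X=-1005212.2288, Y=-5368986.2777, Z=-3287997.3397
→ Helmert⁻¹: X=-1005809.2091, Y=-5369180.4796, Z=-3287557.4331
→ geod (Bowring, a=6378137.000): φ=-31.21111500°, λ=-100.61025200°, h=3131.6670 m

φ=-31.211115°, λ=-100.610252°, h=3131.667 m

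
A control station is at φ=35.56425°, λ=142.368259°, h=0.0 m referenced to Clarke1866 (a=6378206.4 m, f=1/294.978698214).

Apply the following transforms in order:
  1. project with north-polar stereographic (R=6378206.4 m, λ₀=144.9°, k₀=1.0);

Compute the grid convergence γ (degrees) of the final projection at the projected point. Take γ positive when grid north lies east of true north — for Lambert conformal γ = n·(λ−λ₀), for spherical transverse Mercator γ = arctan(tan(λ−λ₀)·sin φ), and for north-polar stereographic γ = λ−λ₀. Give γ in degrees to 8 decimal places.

start: φ=35.564250°, λ=142.368259°, h=0.000 m
→ into stereo (λ₀=144.9°): φ=35.56425000°, λ−λ₀=-2.53174100°
convergence γ = -2.53174100°

-2.53174100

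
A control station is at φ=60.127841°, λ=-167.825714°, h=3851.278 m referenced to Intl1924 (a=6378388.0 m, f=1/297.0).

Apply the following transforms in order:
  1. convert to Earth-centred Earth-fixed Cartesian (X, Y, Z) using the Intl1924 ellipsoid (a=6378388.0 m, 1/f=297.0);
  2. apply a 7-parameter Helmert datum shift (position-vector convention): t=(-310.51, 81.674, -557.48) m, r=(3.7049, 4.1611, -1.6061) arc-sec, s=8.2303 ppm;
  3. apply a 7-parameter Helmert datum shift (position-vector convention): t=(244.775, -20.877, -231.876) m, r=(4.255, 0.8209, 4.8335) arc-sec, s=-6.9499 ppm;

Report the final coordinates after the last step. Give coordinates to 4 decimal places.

start: φ=60.127841°, λ=-167.825714°, h=3851.278 m
→ ECEF (a=6378388.000, f=1/297.0): X=-3115169.2668, Y=-672060.1546, Z=5511043.3101
→ Helmert 7p (PV): X=-3115399.4703, Y=-672058.7446, Z=5510581.9607
→ Helmert 7p (PV): X=-3115095.3640, Y=-672261.6310, Z=5510310.3218

X=-3115095.3640 m, Y=-672261.6310 m, Z=5510310.3218 m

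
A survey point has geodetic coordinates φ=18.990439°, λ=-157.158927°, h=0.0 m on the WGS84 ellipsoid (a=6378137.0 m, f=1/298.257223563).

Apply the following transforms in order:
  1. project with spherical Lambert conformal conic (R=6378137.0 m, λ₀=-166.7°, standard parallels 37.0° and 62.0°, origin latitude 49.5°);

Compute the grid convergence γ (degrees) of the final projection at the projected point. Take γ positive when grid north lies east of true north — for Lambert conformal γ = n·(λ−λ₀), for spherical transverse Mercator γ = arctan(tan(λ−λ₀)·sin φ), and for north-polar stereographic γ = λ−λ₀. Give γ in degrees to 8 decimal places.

7.31480178

start: φ=18.990439°, λ=-157.158927°, h=0.000 m
→ into lcc (λ₀=-166.7°): φ=18.99043900°, λ−λ₀=9.54107300°
convergence γ = 7.31480178°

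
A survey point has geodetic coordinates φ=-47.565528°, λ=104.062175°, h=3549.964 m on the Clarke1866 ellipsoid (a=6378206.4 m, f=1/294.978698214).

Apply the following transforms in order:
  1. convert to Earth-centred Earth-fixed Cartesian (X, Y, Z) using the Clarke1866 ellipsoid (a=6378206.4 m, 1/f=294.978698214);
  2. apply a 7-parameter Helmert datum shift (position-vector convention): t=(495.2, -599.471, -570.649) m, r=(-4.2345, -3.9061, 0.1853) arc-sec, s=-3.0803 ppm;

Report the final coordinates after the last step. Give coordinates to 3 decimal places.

X=-1047615.158 m, Y=4184034.503 m, Z=-4687494.479 m

start: φ=-47.565528°, λ=104.062175°, h=3549.964 m
→ ECEF (a=6378206.400, f=1/294.978698214): X=-1048198.5832, Y=4184744.0239, Z=-4686832.5072
→ Helmert 7p (PV): X=-1047615.1581, Y=4184034.5032, Z=-4687494.4795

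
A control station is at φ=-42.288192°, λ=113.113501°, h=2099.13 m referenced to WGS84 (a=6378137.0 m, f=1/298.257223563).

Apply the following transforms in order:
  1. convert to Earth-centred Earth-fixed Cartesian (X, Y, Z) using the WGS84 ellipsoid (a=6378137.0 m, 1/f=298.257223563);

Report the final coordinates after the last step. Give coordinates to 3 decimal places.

X=-1855630.469 m, Y=4347625.682 m, Z=-4270751.273 m

start: φ=-42.288192°, λ=113.113501°, h=2099.130 m
→ ECEF (a=6378137.000, f=1/298.257223563): X=-1855630.4694, Y=4347625.6820, Z=-4270751.2729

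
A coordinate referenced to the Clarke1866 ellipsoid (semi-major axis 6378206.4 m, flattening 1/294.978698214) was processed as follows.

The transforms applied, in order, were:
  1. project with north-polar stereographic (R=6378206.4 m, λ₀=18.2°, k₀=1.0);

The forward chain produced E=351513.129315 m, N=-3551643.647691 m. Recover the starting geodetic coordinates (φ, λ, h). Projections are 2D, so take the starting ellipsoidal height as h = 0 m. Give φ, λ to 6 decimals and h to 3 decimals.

start: E=351513.1293, N=-3551643.6477 m
→ stereo⁻¹: φ=58.73882700°, λ=23.85226800°

φ=58.738827°, λ=23.852268°, h=0.000 m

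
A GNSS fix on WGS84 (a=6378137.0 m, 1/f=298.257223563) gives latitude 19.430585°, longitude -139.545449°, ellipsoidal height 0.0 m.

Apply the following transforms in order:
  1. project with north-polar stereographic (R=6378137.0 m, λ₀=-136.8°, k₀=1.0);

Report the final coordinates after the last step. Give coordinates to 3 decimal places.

E=-432374.466 m, N=-9016473.804 m

start: φ=19.430585°, λ=-139.545449°, h=0.000 m
→ stereo (R=6378137.0, λ₀=-136.8°): E=-432374.4664, N=-9016473.8043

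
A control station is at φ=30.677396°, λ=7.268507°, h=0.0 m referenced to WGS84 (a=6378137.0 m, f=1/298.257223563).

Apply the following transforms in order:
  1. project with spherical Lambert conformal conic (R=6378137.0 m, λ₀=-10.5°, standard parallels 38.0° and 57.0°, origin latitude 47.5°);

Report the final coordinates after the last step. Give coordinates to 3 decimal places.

E=1732945.167 m, N=-1673528.555 m

start: φ=30.677396°, λ=7.268507°, h=0.000 m
→ lcc (R=6378137.0, λ₀=-10.5°): E=1732945.1673, N=-1673528.5551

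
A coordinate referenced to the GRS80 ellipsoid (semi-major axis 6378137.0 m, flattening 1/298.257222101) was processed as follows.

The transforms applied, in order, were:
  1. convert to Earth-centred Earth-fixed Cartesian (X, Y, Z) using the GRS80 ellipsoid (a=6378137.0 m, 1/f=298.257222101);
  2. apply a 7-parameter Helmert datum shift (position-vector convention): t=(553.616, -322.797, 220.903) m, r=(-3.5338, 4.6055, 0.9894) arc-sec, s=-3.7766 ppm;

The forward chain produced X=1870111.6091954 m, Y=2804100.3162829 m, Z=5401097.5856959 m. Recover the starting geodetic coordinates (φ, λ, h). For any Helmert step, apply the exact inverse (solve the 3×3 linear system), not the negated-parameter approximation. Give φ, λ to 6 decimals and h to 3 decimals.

φ=58.207428°, λ=56.311303°, h=3578.744 m

start: X=1870111.6092, Y=2804100.3163, Z=5401097.5857 m
→ Helmert⁻¹: X=1869457.9117, Y=2804332.2056, Z=5400986.8659
→ geod (Bowring, a=6378137.000): φ=58.20742800°, λ=56.31130300°, h=3578.7440 m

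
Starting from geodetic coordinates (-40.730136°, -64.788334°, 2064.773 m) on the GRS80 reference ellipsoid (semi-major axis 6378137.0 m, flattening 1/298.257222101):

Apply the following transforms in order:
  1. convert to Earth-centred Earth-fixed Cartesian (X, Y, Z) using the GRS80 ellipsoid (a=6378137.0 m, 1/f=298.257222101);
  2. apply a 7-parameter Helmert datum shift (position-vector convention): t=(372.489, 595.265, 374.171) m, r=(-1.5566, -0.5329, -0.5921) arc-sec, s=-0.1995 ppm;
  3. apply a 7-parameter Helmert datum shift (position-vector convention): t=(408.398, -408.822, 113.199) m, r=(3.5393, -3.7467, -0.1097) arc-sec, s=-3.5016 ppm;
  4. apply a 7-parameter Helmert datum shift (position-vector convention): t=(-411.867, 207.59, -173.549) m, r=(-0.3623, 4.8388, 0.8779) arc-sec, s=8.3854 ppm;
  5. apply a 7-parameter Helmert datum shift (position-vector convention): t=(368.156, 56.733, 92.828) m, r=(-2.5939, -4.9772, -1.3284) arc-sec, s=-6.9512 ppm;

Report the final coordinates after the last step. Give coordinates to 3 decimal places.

X=2063211.375 m, Y=-4380109.236 m, Z=-4140625.653 m

start: φ=-40.730136°, λ=-64.788334°, h=2064.773 m
→ ECEF (a=6378137.000, f=1/298.257222101): X=2062414.6460, Y=-4380538.8614, Z=-4141106.5391
→ Helmert 7p (PV): X=2062784.8477, Y=-4379979.8941, Z=-4140693.1554
→ Helmert 7p (PV): X=2063258.9066, Y=-4380303.4263, Z=-4140603.1438
→ Helmert 7p (PV): X=2062785.8485, Y=-4380131.0581, Z=-4140852.1222
→ Helmert 7p (PV): X=2063211.3753, Y=-4380109.2360, Z=-4140625.6530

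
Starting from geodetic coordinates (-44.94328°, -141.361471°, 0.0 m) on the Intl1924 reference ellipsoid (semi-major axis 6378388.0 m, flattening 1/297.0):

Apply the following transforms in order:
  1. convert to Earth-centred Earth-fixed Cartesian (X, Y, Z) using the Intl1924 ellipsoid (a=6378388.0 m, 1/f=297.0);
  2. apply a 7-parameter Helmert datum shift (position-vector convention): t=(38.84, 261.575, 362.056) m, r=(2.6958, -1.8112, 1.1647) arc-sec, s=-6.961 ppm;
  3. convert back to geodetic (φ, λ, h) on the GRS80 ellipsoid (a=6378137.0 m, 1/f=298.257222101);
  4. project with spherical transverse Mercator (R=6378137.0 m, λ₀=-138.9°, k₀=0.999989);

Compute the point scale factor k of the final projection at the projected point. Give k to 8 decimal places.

start: φ=-44.943280°, λ=-141.361471°, h=0.000 m
→ ECEF (a=6378388.000, f=1/297.0): X=-3532337.4613, Y=-2823719.1156, Z=-4482969.5371
→ Helmert 7p (PV): X=-3532218.7239, Y=-2823399.2401, Z=-4482644.1968
→ geod (Bowring, a=6378137.000): φ=-44.94224479°, λ=-141.36369740°, h=-231.3536 m
→ into tm (λ₀=-138.9°): φ=-44.94224479°, λ−λ₀=-2.46369740°
scale k = 1.00045221

1.00045221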